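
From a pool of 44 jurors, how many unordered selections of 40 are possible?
C(44,40) = 44!/(40!×4!) = 135751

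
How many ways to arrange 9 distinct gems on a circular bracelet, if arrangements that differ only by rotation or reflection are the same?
(9-1)!/2 = 40320/2 = 20160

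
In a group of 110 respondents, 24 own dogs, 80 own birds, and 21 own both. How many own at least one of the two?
|A∪B| = |A| + |B| - |A∩B| = 24 + 80 - 21 = 83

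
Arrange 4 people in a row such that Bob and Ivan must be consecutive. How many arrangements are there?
Treat the 2 as one block: (4-2+1)! × 2! = 6 × 2 = 12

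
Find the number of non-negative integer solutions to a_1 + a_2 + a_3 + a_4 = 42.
C(42+4-1, 4-1) = C(45, 3) = 14190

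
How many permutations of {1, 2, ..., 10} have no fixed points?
!10 = Σ_{j=0}^{10} (-1)^j·10!/j! = 3628800 - 3628800 + 1814400 - 604800 + 151200 - 30240 + 5040 - 720 + 90 - 10 + 1 = 1334961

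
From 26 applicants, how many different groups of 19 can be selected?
C(26,19) = 26!/(19!×7!) = 657800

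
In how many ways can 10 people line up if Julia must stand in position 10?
Fix one position: (10-1)! = 362880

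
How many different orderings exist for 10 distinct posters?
10! = 3628800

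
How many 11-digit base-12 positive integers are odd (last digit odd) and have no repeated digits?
Last∈{1,3,5,7,9,11}. Last=0: 0. Last nonzero: 6×10×P(10,9) = 217728000. Total = 217728000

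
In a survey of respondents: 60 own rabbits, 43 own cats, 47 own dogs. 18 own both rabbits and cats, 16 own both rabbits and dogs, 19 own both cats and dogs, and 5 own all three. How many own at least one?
|A∪B∪C| = 60+43+47-18-16-19+5 = 102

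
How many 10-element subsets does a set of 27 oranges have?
C(27,10) = 27!/(10!×17!) = 8436285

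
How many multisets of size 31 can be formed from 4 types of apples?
C(31+4-1, 4-1) = C(34, 3) = 5984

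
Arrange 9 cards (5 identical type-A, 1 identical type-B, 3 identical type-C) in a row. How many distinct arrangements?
9! / (5! × 1! × 3!) = 504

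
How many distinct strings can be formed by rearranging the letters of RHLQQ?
5! / (1! × 1! × 1! × 2!) = 60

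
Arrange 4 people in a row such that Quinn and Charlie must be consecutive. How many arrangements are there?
Treat the 2 as one block: (4-2+1)! × 2! = 6 × 2 = 12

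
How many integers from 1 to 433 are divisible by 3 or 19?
⌊433/3⌋ + ⌊433/19⌋ - ⌊433/57⌋ = 144 + 22 - 7 = 159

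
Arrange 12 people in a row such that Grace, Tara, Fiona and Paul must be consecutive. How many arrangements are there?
Treat the 4 as one block: (12-4+1)! × 4! = 362880 × 24 = 8709120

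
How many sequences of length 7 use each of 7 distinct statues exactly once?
7! = 5040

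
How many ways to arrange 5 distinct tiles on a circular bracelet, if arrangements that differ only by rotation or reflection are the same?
(5-1)!/2 = 24/2 = 12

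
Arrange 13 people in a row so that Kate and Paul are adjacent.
Treat as block: (13-1)! × 2! = 479001600 × 2 = 958003200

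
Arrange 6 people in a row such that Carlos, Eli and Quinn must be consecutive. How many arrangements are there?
Treat the 3 as one block: (6-3+1)! × 3! = 24 × 6 = 144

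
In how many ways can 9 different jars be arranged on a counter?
9! = 362880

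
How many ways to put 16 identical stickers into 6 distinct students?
C(16+6-1, 6-1) = C(21, 5) = 20349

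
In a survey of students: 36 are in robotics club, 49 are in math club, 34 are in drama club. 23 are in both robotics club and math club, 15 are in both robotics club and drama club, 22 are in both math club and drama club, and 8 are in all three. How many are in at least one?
|A∪B∪C| = 36+49+34-23-15-22+8 = 67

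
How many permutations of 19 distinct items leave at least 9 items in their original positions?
Exactly j fixed points: C(19,j)·!(19-j); sum over j ≥ 9 (derangement numbers via !m = (m-1)·(!(m-1) + !(m-2)): !0..!10 = 1, 0, 1, 2, 9, 44, 265, 1854, 14833, 133496, 1334961). Σ_{j=9}^{19} C(19,j)·!(19-j) = C(19,9)·!10 + C(19,10)·!9 + C(19,11)·!8 + C(19,12)·!7 + C(19,13)·!6 + C(19,14)·!5 + C(19,15)·!4 + C(19,16)·!3 + C(19,17)·!2 + C(19,18)·!1 + C(19,19)·!0 = 92378·1334961 + 92378·133496 + 75582·14833 + 50388·1854 + 27132·265 + 11628·44 + 3876·9 + 969·2 + 171·1 + 19·0 + 1·1 = 136875386510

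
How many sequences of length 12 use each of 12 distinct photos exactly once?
12! = 479001600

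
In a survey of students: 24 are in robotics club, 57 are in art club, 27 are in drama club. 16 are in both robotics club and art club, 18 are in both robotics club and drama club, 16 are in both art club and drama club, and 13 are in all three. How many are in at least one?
|A∪B∪C| = 24+57+27-16-18-16+13 = 71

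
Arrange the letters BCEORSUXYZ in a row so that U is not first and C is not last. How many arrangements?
By inclusion-exclusion: 10! - 2×(10-1)! + (10-2)! = 3628800 - 725760 + 40320 = 2943360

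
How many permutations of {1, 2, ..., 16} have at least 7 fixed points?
Exactly j fixed points: C(16,j)·!(16-j); sum over j ≥ 7 (derangement numbers via !m = (m-1)·(!(m-1) + !(m-2)): !0..!9 = 1, 0, 1, 2, 9, 44, 265, 1854, 14833, 133496). Σ_{j=7}^{16} C(16,j)·!(16-j) = C(16,7)·!9 + C(16,8)·!8 + C(16,9)·!7 + C(16,10)·!6 + C(16,11)·!5 + C(16,12)·!4 + C(16,13)·!3 + C(16,14)·!2 + C(16,15)·!1 + C(16,16)·!0 = 11440·133496 + 12870·14833 + 11440·1854 + 8008·265 + 4368·44 + 1820·9 + 560·2 + 120·1 + 16·0 + 1·1 = 1741636643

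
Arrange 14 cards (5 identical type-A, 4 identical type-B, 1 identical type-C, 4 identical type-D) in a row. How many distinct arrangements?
14! / (5! × 4! × 1! × 4!) = 1261260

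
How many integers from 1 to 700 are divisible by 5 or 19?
⌊700/5⌋ + ⌊700/19⌋ - ⌊700/95⌋ = 140 + 36 - 7 = 169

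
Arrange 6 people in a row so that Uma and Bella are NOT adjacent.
Total - adjacent = 6! - (6-1)!×2 = 720 - 240 = 480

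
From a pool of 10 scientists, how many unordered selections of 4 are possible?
C(10,4) = 10!/(4!×6!) = 210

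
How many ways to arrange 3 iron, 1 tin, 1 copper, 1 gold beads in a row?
6! / (3! × 1! × 1! × 1!) = 120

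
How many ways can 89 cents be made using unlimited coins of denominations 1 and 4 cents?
Coefficient of x^89 in 1/(1-x^1) · 1/(1-x^4). Use j coins of 4 for j = 0..⌊89/4⌋ = 22, the rest in 1s: 22 + 1 = 23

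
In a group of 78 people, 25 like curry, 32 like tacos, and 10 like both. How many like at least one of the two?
|A∪B| = |A| + |B| - |A∩B| = 25 + 32 - 10 = 47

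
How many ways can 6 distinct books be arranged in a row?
6! = 720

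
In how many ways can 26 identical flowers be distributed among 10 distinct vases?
C(26+10-1, 10-1) = C(35, 9) = 70607460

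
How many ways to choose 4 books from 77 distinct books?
C(77,4) = 77!/(4!×73!) = 1353275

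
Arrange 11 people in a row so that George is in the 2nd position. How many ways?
Fix one position: (11-1)! = 3628800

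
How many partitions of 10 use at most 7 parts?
By conjugation, equals partitions of 10 into parts ≤ 7. Let r_j(i) = number of partitions of i into parts ≤ j, for i = 0..10. r_1(i) = 1 for all i; r_j(i) = r_{j-1}(i) + r_j(i-j). Rows j = 2..7: ≤2: 1 1 2 2 3 3 4 4 5 5 6; ≤3: 1 1 2 3 4 5 7 8 10 12 14; ≤4: 1 1 2 3 5 6 9 11 15 18 23; ≤5: 1 1 2 3 5 7 10 13 18 23 30; ≤6: 1 1 2 3 5 7 11 14 20 26 35; ≤7: 1 1 2 3 5 7 11 15 21 28 38. r_7(10) = 38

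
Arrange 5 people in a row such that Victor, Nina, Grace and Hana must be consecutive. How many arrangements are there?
Treat the 4 as one block: (5-4+1)! × 4! = 2 × 24 = 48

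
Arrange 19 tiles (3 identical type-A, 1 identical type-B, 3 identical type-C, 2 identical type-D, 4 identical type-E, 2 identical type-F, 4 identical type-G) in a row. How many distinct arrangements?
19! / (3! × 1! × 3! × 2! × 4! × 2! × 4!) = 1466593128000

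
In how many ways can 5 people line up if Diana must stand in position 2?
Fix one position: (5-1)! = 24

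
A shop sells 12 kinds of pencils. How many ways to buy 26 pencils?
C(26+12-1, 12-1) = C(37, 11) = 854992152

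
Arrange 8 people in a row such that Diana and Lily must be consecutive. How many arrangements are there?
Treat the 2 as one block: (8-2+1)! × 2! = 5040 × 2 = 10080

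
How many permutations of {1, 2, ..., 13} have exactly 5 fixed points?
Choose the 5 fixed points C(13,5) = 1287, derange the rest: !8 = Σ_{j=0}^{8} (-1)^j·8!/j! = 40320 - 40320 + 20160 - 6720 + 1680 - 336 + 56 - 8 + 1 = 14833. Product = 1287 × 14833 = 19090071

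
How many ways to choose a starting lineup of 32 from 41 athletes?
C(41,32) = 41!/(32!×9!) = 350343565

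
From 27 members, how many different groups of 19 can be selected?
C(27,19) = 27!/(19!×8!) = 2220075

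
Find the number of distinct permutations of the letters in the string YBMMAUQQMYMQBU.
14! / (2! × 4! × 1! × 3! × 2! × 2!) = 75675600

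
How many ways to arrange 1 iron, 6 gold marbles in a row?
7! / (1! × 6!) = 7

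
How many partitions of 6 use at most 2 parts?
By conjugation, equals partitions of 6 into parts ≤ 2. Let r_j(i) = number of partitions of i into parts ≤ j, for i = 0..6. r_1(i) = 1 for all i; r_j(i) = r_{j-1}(i) + r_j(i-j). Rows j = 2..2: ≤2: 1 1 2 2 3 3 4. r_2(6) = 4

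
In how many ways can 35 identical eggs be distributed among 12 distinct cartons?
C(35+12-1, 12-1) = C(46, 11) = 13340783196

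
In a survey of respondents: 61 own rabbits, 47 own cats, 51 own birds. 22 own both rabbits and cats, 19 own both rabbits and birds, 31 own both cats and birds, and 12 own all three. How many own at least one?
|A∪B∪C| = 61+47+51-22-19-31+12 = 99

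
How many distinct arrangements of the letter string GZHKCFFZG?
9! / (2! × 2! × 1! × 1! × 1! × 2!) = 45360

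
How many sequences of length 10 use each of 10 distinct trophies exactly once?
10! = 3628800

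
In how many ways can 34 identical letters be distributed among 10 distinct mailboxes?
C(34+10-1, 10-1) = C(43, 9) = 563921995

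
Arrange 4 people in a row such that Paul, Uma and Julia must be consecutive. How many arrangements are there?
Treat the 3 as one block: (4-3+1)! × 3! = 2 × 6 = 12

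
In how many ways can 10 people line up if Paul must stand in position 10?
Fix one position: (10-1)! = 362880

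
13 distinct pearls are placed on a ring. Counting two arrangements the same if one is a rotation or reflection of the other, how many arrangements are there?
(13-1)!/2 = 479001600/2 = 239500800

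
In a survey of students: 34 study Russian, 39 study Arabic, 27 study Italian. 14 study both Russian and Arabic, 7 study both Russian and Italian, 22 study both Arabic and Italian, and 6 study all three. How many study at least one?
|A∪B∪C| = 34+39+27-14-7-22+6 = 63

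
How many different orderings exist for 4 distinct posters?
4! = 24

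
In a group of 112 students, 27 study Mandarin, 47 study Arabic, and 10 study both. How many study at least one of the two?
|A∪B| = |A| + |B| - |A∩B| = 27 + 47 - 10 = 64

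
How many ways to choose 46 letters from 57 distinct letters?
C(57,46) = 57!/(46!×11!) = 184509266760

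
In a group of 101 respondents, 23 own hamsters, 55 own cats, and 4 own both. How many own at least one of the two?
|A∪B| = |A| + |B| - |A∩B| = 23 + 55 - 4 = 74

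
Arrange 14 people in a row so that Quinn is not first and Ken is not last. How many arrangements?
By inclusion-exclusion: 14! - 2×(14-1)! + (14-2)! = 87178291200 - 12454041600 + 479001600 = 75203251200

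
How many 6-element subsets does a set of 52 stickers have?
C(52,6) = 52!/(6!×46!) = 20358520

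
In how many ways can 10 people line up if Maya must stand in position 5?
Fix one position: (10-1)! = 362880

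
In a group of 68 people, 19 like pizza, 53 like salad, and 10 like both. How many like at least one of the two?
|A∪B| = |A| + |B| - |A∩B| = 19 + 53 - 10 = 62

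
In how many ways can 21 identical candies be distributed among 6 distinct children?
C(21+6-1, 6-1) = C(26, 5) = 65780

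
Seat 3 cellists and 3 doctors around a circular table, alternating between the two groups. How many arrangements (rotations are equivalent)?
Fix one of the cellists: (3-1)! ways for the remaining cellists, × 3! ways for the doctors = 2 × 6 = 12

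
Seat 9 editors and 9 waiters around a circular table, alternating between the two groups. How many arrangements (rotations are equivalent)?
Fix one of the editors: (9-1)! ways for the remaining editors, × 9! ways for the waiters = 40320 × 362880 = 14631321600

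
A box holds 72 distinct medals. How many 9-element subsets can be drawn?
C(72,9) = 72!/(9!×63!) = 85113005120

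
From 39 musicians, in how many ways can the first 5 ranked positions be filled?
P(39,5) = 39!/(39-5)! = 69090840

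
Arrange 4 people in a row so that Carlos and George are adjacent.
Treat as block: (4-1)! × 2! = 6 × 2 = 12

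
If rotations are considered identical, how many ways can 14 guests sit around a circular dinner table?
Circular: fix one position, arrange the rest. (14-1)! = 6227020800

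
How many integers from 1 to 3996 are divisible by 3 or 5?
⌊3996/3⌋ + ⌊3996/5⌋ - ⌊3996/15⌋ = 1332 + 799 - 266 = 1865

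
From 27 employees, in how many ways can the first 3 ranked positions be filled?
P(27,3) = 27!/(27-3)! = 17550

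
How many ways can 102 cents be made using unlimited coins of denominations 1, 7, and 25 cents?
Coefficient of x^102 in 1/(1-x^1) · 1/(1-x^7) · 1/(1-x^25). Case on j = number of 25-cent coins (j = 0..4); remainder r = 102 - 25j is made from {1,7} in ⌊r/7⌋+1 ways. r = 102, 77, 52, 27, 2 → 15 + 12 + 8 + 4 + 1 = 40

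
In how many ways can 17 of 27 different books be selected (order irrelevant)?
C(27,17) = 27!/(17!×10!) = 8436285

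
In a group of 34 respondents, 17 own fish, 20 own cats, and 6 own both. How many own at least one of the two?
|A∪B| = |A| + |B| - |A∩B| = 17 + 20 - 6 = 31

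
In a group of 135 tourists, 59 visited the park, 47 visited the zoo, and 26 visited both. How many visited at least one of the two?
|A∪B| = |A| + |B| - |A∩B| = 59 + 47 - 26 = 80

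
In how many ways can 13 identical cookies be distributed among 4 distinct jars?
C(13+4-1, 4-1) = C(16, 3) = 560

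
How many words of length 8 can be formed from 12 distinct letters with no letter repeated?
P(12,8) = 12!/(12-8)! = 19958400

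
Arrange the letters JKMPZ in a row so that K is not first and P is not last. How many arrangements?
By inclusion-exclusion: 5! - 2×(5-1)! + (5-2)! = 120 - 48 + 6 = 78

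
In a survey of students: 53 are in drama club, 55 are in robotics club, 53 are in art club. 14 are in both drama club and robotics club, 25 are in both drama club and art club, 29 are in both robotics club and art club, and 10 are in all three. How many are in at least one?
|A∪B∪C| = 53+55+53-14-25-29+10 = 103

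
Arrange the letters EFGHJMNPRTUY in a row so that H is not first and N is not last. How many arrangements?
By inclusion-exclusion: 12! - 2×(12-1)! + (12-2)! = 479001600 - 79833600 + 3628800 = 402796800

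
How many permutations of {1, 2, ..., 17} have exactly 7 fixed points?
Choose the 7 fixed points C(17,7) = 19448, derange the rest: !10 = Σ_{j=0}^{10} (-1)^j·10!/j! = 3628800 - 3628800 + 1814400 - 604800 + 151200 - 30240 + 5040 - 720 + 90 - 10 + 1 = 1334961. Product = 19448 × 1334961 = 25962321528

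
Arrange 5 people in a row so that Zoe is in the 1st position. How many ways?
Fix one position: (5-1)! = 24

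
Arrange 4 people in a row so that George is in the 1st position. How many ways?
Fix one position: (4-1)! = 6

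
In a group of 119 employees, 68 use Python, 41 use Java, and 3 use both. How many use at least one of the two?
|A∪B| = |A| + |B| - |A∩B| = 68 + 41 - 3 = 106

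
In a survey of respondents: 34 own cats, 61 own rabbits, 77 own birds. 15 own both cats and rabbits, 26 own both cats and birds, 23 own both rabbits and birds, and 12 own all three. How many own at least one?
|A∪B∪C| = 34+61+77-15-26-23+12 = 120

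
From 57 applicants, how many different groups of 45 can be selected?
C(57,45) = 57!/(45!×12!) = 707285522580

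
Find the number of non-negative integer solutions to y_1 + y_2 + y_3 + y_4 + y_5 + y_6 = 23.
C(23+6-1, 6-1) = C(28, 5) = 98280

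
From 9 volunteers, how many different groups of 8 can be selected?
C(9,8) = 9!/(8!×1!) = 9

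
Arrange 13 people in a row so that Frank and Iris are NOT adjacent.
Total - adjacent = 13! - (13-1)!×2 = 6227020800 - 958003200 = 5269017600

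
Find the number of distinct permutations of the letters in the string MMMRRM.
6! / (2! × 4!) = 15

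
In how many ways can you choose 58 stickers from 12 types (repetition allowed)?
C(58+12-1, 12-1) = C(69, 11) = 1823810410032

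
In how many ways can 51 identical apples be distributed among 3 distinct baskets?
C(51+3-1, 3-1) = C(53, 2) = 1378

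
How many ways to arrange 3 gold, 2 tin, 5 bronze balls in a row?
10! / (3! × 2! × 5!) = 2520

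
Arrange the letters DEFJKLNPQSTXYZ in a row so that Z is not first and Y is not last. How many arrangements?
By inclusion-exclusion: 14! - 2×(14-1)! + (14-2)! = 87178291200 - 12454041600 + 479001600 = 75203251200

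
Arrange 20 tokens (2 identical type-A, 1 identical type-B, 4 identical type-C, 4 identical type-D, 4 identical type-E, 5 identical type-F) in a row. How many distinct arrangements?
20! / (2! × 1! × 4! × 4! × 4! × 5!) = 733296564000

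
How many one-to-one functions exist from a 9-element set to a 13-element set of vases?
P(13,9) = 13!/(13-9)! = 259459200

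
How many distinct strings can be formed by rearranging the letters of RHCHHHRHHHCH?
12! / (2! × 2! × 8!) = 2970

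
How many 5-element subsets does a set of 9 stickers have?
C(9,5) = 9!/(5!×4!) = 126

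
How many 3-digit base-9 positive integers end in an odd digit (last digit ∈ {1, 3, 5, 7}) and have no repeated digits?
Last∈{1,3,5,7}. Last=0: 0. Last nonzero: 4×7×P(7,1) = 196. Total = 196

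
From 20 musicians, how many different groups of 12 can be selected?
C(20,12) = 20!/(12!×8!) = 125970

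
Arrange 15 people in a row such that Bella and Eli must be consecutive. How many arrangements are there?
Treat the 2 as one block: (15-2+1)! × 2! = 87178291200 × 2 = 174356582400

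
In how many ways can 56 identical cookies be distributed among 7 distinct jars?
C(56+7-1, 7-1) = C(62, 6) = 61474519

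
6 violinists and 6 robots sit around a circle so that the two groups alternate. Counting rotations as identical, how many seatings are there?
Fix one of the violinists: (6-1)! ways for the remaining violinists, × 6! ways for the robots = 120 × 720 = 86400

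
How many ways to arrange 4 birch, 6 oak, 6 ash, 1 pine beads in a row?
17! / (4! × 6! × 6! × 1!) = 28588560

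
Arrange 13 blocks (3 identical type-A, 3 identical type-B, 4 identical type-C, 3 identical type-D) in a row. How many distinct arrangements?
13! / (3! × 3! × 4! × 3!) = 1201200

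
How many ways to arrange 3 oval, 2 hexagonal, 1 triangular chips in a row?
6! / (3! × 2! × 1!) = 60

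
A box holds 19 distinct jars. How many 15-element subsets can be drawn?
C(19,15) = 19!/(15!×4!) = 3876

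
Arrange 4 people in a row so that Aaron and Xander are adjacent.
Treat as block: (4-1)! × 2! = 6 × 2 = 12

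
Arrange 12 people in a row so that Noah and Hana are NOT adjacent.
Total - adjacent = 12! - (12-1)!×2 = 479001600 - 79833600 = 399168000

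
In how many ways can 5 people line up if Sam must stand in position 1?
Fix one position: (5-1)! = 24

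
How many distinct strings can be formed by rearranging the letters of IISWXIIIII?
10! / (7! × 1! × 1! × 1!) = 720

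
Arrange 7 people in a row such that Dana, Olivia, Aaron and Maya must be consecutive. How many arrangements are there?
Treat the 4 as one block: (7-4+1)! × 4! = 24 × 24 = 576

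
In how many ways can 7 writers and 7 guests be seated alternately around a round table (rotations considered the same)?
Fix one of the writers: (7-1)! ways for the remaining writers, × 7! ways for the guests = 720 × 5040 = 3628800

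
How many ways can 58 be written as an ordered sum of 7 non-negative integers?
C(58+7-1, 7-1) = C(64, 6) = 74974368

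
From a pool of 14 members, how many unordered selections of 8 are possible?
C(14,8) = 14!/(8!×6!) = 3003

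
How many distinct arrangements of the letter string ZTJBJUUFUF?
10! / (3! × 2! × 1! × 2! × 1! × 1!) = 151200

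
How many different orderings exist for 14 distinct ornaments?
14! = 87178291200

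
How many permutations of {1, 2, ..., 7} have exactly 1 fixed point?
Choose the 1 fixed point C(7,1) = 7, derange the rest: !6 = Σ_{j=0}^{6} (-1)^j·6!/j! = 720 - 720 + 360 - 120 + 30 - 6 + 1 = 265. Product = 7 × 265 = 1855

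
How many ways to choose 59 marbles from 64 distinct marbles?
C(64,59) = 64!/(59!×5!) = 7624512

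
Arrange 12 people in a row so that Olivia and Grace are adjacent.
Treat as block: (12-1)! × 2! = 39916800 × 2 = 79833600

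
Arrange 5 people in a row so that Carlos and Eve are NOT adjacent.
Total - adjacent = 5! - (5-1)!×2 = 120 - 48 = 72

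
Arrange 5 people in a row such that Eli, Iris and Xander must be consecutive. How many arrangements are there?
Treat the 3 as one block: (5-3+1)! × 3! = 6 × 6 = 36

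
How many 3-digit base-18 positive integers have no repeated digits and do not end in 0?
Last digit: 17 nonzero choices. First digit: 16 (nonzero, ≠last). Middle 1: P(16,1) = 16. Total = 4352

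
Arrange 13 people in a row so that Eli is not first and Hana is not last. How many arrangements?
By inclusion-exclusion: 13! - 2×(13-1)! + (13-2)! = 6227020800 - 958003200 + 39916800 = 5308934400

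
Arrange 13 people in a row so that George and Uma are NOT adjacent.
Total - adjacent = 13! - (13-1)!×2 = 6227020800 - 958003200 = 5269017600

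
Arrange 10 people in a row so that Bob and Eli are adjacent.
Treat as block: (10-1)! × 2! = 362880 × 2 = 725760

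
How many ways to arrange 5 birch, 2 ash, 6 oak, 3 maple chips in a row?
16! / (5! × 2! × 6! × 3!) = 20180160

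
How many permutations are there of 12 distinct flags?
12! = 479001600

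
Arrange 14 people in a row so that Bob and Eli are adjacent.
Treat as block: (14-1)! × 2! = 6227020800 × 2 = 12454041600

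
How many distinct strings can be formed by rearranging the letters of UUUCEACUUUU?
11! / (7! × 2! × 1! × 1!) = 3960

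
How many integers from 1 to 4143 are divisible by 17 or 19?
⌊4143/17⌋ + ⌊4143/19⌋ - ⌊4143/323⌋ = 243 + 218 - 12 = 449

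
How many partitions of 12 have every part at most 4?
Let r_j(i) = number of partitions of i into parts ≤ j, for i = 0..12. r_1(i) = 1 for all i; r_j(i) = r_{j-1}(i) + r_j(i-j). Rows j = 2..4: ≤2: 1 1 2 2 3 3 4 4 5 5 6 6 7; ≤3: 1 1 2 3 4 5 7 8 10 12 14 16 19; ≤4: 1 1 2 3 5 6 9 11 15 18 23 27 34. r_4(12) = 34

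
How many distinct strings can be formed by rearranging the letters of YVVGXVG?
7! / (2! × 1! × 3! × 1!) = 420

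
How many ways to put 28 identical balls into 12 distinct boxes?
C(28+12-1, 12-1) = C(39, 11) = 1676056044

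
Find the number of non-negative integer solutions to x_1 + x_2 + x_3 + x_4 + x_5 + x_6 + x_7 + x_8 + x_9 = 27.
C(27+9-1, 9-1) = C(35, 8) = 23535820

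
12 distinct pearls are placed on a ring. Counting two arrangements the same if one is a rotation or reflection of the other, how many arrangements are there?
(12-1)!/2 = 39916800/2 = 19958400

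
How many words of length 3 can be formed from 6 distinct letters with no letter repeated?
P(6,3) = 6!/(6-3)! = 120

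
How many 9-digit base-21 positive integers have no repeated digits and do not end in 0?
Last digit: 20 nonzero choices. First digit: 19 (nonzero, ≠last). Middle 7: P(19,7) = 253955520. Total = 96503097600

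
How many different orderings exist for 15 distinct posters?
15! = 1307674368000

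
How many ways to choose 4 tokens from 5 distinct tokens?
C(5,4) = 5!/(4!×1!) = 5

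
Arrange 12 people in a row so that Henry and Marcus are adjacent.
Treat as block: (12-1)! × 2! = 39916800 × 2 = 79833600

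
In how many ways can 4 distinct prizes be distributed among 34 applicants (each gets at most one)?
P(34,4) = 34!/(34-4)! = 1113024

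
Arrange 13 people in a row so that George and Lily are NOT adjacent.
Total - adjacent = 13! - (13-1)!×2 = 6227020800 - 958003200 = 5269017600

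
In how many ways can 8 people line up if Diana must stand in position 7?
Fix one position: (8-1)! = 5040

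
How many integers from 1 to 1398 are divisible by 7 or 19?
⌊1398/7⌋ + ⌊1398/19⌋ - ⌊1398/133⌋ = 199 + 73 - 10 = 262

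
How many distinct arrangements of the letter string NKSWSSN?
7! / (2! × 1! × 1! × 3!) = 420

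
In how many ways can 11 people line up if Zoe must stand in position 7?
Fix one position: (11-1)! = 3628800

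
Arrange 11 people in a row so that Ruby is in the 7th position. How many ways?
Fix one position: (11-1)! = 3628800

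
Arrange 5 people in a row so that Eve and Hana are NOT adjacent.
Total - adjacent = 5! - (5-1)!×2 = 120 - 48 = 72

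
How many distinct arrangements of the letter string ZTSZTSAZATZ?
11! / (4! × 2! × 3! × 2!) = 69300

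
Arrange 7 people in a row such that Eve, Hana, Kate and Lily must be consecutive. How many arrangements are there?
Treat the 4 as one block: (7-4+1)! × 4! = 24 × 24 = 576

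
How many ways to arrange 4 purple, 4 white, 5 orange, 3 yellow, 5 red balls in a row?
21! / (4! × 4! × 5! × 3! × 5!) = 1026615189600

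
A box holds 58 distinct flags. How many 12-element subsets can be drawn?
C(58,12) = 58!/(12!×46!) = 891794789340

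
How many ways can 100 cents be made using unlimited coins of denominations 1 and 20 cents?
Coefficient of x^100 in 1/(1-x^1) · 1/(1-x^20). Use j coins of 20 for j = 0..⌊100/20⌋ = 5, the rest in 1s: 5 + 1 = 6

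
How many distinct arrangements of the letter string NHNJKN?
6! / (1! × 3! × 1! × 1!) = 120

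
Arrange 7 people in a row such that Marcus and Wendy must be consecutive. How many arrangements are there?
Treat the 2 as one block: (7-2+1)! × 2! = 720 × 2 = 1440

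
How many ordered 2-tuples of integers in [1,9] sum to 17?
Coefficient of x^17 in (x + x² + ... + x^9)^2. By inclusion-exclusion on dice exceeding 9: Σ_j (-1)^j C(2,j)·C(17-1-9j, 1) = C(2,0)·C(16,1) - C(2,1)·C(7,1) = 1·16 - 2·7 = 2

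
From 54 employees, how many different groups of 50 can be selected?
C(54,50) = 54!/(50!×4!) = 316251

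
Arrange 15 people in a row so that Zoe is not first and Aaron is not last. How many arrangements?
By inclusion-exclusion: 15! - 2×(15-1)! + (15-2)! = 1307674368000 - 174356582400 + 6227020800 = 1139544806400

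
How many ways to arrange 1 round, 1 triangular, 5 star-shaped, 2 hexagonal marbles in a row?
9! / (1! × 1! × 5! × 2!) = 1512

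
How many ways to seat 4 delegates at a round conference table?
Circular: fix one position, arrange the rest. (4-1)! = 6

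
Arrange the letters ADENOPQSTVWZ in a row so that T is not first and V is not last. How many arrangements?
By inclusion-exclusion: 12! - 2×(12-1)! + (12-2)! = 479001600 - 79833600 + 3628800 = 402796800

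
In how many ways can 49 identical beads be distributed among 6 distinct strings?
C(49+6-1, 6-1) = C(54, 5) = 3162510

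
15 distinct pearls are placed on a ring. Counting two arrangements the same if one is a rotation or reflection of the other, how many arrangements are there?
(15-1)!/2 = 87178291200/2 = 43589145600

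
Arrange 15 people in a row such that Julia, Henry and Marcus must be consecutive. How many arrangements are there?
Treat the 3 as one block: (15-3+1)! × 3! = 6227020800 × 6 = 37362124800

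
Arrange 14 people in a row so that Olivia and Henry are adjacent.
Treat as block: (14-1)! × 2! = 6227020800 × 2 = 12454041600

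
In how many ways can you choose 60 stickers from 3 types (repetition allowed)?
C(60+3-1, 3-1) = C(62, 2) = 1891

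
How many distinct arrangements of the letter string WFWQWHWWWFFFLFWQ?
16! / (1! × 5! × 1! × 7! × 2!) = 17297280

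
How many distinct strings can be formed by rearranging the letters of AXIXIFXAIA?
10! / (1! × 3! × 3! × 3!) = 16800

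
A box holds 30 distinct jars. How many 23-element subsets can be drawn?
C(30,23) = 30!/(23!×7!) = 2035800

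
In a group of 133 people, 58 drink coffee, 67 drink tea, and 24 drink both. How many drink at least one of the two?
|A∪B| = |A| + |B| - |A∩B| = 58 + 67 - 24 = 101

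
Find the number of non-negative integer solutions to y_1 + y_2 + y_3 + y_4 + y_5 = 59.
C(59+5-1, 5-1) = C(63, 4) = 595665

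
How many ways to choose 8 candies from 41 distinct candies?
C(41,8) = 41!/(8!×33!) = 95548245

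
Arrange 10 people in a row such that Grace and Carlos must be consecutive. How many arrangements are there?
Treat the 2 as one block: (10-2+1)! × 2! = 362880 × 2 = 725760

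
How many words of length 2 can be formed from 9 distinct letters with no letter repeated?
P(9,2) = 9!/(9-2)! = 72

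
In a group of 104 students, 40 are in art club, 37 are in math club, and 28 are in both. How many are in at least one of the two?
|A∪B| = |A| + |B| - |A∩B| = 40 + 37 - 28 = 49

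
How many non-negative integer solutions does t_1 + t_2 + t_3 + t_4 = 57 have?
C(57+4-1, 4-1) = C(60, 3) = 34220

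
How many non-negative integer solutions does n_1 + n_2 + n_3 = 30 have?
C(30+3-1, 3-1) = C(32, 2) = 496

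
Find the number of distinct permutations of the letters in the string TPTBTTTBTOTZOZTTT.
17! / (10! × 2! × 2! × 2! × 1!) = 12252240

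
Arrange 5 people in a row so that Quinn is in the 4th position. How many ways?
Fix one position: (5-1)! = 24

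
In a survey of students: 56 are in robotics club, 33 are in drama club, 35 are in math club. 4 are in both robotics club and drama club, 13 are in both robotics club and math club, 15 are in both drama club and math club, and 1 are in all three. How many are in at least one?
|A∪B∪C| = 56+33+35-4-13-15+1 = 93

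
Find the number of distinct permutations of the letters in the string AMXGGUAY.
8! / (1! × 2! × 2! × 1! × 1! × 1!) = 10080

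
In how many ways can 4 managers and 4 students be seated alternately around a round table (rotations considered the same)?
Fix one of the managers: (4-1)! ways for the remaining managers, × 4! ways for the students = 6 × 24 = 144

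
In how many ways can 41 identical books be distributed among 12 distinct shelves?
C(41+12-1, 12-1) = C(52, 11) = 60403728840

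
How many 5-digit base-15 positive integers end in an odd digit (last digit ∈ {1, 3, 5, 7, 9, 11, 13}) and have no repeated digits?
Last∈{1,3,5,7,9,11,13}. Last=0: 0. Last nonzero: 7×13×P(13,3) = 156156. Total = 156156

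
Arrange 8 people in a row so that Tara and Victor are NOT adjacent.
Total - adjacent = 8! - (8-1)!×2 = 40320 - 10080 = 30240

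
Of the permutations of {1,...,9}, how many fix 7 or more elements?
Exactly j fixed points: C(9,j)·!(9-j); sum over j ≥ 7 (derangement numbers via !m = (m-1)·(!(m-1) + !(m-2)): !0..!2 = 1, 0, 1). Σ_{j=7}^{9} C(9,j)·!(9-j) = C(9,7)·!2 + C(9,8)·!1 + C(9,9)·!0 = 36·1 + 9·0 + 1·1 = 37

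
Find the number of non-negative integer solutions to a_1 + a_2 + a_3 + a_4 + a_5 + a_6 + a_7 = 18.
C(18+7-1, 7-1) = C(24, 6) = 134596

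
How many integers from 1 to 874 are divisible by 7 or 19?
⌊874/7⌋ + ⌊874/19⌋ - ⌊874/133⌋ = 124 + 46 - 6 = 164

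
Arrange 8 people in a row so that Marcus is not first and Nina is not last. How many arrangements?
By inclusion-exclusion: 8! - 2×(8-1)! + (8-2)! = 40320 - 10080 + 720 = 30960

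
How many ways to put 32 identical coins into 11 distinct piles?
C(32+11-1, 11-1) = C(42, 10) = 1471442973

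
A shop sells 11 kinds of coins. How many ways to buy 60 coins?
C(60+11-1, 11-1) = C(70, 10) = 396704524216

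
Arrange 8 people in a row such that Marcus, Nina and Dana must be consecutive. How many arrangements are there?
Treat the 3 as one block: (8-3+1)! × 3! = 720 × 6 = 4320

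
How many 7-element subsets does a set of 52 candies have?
C(52,7) = 52!/(7!×45!) = 133784560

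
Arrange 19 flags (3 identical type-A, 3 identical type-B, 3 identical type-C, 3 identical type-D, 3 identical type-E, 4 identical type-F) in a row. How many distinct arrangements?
19! / (3! × 3! × 3! × 3! × 3! × 4!) = 651819168000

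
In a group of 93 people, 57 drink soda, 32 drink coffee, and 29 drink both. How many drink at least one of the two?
|A∪B| = |A| + |B| - |A∩B| = 57 + 32 - 29 = 60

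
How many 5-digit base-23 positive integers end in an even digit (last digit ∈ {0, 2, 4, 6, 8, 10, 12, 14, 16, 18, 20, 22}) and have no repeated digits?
Last∈{0,2,4,6,8,10,12,14,16,18,20,22}. Last=0: 175560. Last nonzero: 11×21×P(21,3) = 1843380. Total = 2018940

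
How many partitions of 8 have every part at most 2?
Let r_j(i) = number of partitions of i into parts ≤ j, for i = 0..8. r_1(i) = 1 for all i; r_j(i) = r_{j-1}(i) + r_j(i-j). Rows j = 2..2: ≤2: 1 1 2 2 3 3 4 4 5. r_2(8) = 5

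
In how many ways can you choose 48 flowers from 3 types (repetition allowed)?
C(48+3-1, 3-1) = C(50, 2) = 1225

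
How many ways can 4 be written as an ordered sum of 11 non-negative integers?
C(4+11-1, 11-1) = C(14, 10) = 1001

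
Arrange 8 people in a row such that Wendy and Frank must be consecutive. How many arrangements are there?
Treat the 2 as one block: (8-2+1)! × 2! = 5040 × 2 = 10080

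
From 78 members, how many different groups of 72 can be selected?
C(78,72) = 78!/(72!×6!) = 256851595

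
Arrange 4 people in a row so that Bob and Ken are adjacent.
Treat as block: (4-1)! × 2! = 6 × 2 = 12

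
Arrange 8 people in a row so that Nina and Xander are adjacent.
Treat as block: (8-1)! × 2! = 5040 × 2 = 10080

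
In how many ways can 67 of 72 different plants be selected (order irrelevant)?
C(72,67) = 72!/(67!×5!) = 13991544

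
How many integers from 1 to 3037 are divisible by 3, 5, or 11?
⌊3037/3⌋+⌊3037/5⌋+⌊3037/11⌋ - ⌊3037/15⌋-⌊3037/33⌋-⌊3037/55⌋ + ⌊3037/165⌋ = 1012+607+276 - 202-92-55 + 18 = 1564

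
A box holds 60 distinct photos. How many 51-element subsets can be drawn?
C(60,51) = 60!/(51!×9!) = 14783142660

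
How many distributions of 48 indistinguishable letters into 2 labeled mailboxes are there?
C(48+2-1, 2-1) = C(49, 1) = 49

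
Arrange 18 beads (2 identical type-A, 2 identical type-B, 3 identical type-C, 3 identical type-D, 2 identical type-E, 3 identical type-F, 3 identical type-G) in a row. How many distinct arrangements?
18! / (2! × 2! × 3! × 3! × 2! × 3! × 3!) = 617512896000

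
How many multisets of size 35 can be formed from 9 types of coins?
C(35+9-1, 9-1) = C(43, 8) = 145008513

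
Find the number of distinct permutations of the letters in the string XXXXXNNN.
8! / (5! × 3!) = 56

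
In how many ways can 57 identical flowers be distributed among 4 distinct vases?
C(57+4-1, 4-1) = C(60, 3) = 34220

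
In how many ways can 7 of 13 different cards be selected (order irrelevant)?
C(13,7) = 13!/(7!×6!) = 1716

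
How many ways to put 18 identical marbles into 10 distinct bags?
C(18+10-1, 10-1) = C(27, 9) = 4686825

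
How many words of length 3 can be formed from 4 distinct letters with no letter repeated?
P(4,3) = 4!/(4-3)! = 24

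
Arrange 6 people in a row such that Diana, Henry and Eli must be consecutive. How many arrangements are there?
Treat the 3 as one block: (6-3+1)! × 3! = 24 × 6 = 144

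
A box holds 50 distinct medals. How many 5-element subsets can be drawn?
C(50,5) = 50!/(5!×45!) = 2118760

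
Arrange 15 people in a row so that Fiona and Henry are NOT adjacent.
Total - adjacent = 15! - (15-1)!×2 = 1307674368000 - 174356582400 = 1133317785600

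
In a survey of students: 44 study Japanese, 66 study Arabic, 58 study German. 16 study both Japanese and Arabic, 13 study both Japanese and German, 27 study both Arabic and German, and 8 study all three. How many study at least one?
|A∪B∪C| = 44+66+58-16-13-27+8 = 120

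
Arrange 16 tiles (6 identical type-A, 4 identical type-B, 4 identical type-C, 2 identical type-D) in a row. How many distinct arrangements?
16! / (6! × 4! × 4! × 2!) = 25225200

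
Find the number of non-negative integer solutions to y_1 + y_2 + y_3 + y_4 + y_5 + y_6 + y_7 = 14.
C(14+7-1, 7-1) = C(20, 6) = 38760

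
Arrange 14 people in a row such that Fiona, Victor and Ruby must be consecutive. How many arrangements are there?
Treat the 3 as one block: (14-3+1)! × 3! = 479001600 × 6 = 2874009600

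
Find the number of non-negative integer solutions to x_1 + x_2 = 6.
C(6+2-1, 2-1) = C(7, 1) = 7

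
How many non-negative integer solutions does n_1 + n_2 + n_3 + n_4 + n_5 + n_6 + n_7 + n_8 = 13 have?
C(13+8-1, 8-1) = C(20, 7) = 77520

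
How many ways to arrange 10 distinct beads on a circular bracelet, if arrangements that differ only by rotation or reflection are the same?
(10-1)!/2 = 362880/2 = 181440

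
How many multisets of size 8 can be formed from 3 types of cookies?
C(8+3-1, 3-1) = C(10, 2) = 45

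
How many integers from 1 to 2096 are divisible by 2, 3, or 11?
⌊2096/2⌋+⌊2096/3⌋+⌊2096/11⌋ - ⌊2096/6⌋-⌊2096/22⌋-⌊2096/33⌋ + ⌊2096/66⌋ = 1048+698+190 - 349-95-63 + 31 = 1460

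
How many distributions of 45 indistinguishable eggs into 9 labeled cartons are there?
C(45+9-1, 9-1) = C(53, 8) = 886322710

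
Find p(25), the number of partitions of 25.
Pentagonal recurrence p(n) = p(n-1) + p(n-2) - p(n-5) - p(n-7) + p(n-12) + p(n-15) - ... gives p(0..24) = 1, 1, 2, 3, 5, 7, 11, 15, 22, 30, 42, 56, 77, 101, 135, 176, 231, 297, 385, 490, 627, 792, 1002, 1255, 1575. p(25) = p(24) + p(23) - p(20) - p(18) + p(13) + p(10) - p(3) = 1575 + 1255 - 627 - 385 + 101 + 42 - 3 = 1958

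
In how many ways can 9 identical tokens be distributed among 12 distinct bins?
C(9+12-1, 12-1) = C(20, 11) = 167960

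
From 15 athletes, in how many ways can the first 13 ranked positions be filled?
P(15,13) = 15!/(15-13)! = 653837184000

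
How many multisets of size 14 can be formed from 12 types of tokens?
C(14+12-1, 12-1) = C(25, 11) = 4457400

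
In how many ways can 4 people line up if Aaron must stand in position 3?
Fix one position: (4-1)! = 6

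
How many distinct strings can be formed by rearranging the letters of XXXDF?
5! / (1! × 3! × 1!) = 20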